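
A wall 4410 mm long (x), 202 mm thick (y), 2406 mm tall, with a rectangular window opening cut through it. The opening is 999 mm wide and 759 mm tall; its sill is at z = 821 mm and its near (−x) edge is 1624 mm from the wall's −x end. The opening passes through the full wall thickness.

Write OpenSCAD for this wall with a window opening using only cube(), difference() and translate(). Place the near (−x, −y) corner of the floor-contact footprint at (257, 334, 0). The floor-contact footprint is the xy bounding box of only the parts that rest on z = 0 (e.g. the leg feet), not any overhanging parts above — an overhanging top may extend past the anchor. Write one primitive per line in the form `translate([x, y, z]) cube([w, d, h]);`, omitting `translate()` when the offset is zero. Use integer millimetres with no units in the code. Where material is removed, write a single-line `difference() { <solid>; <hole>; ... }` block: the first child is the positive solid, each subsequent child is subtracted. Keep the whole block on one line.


difference() { translate([257, 334, 0]) cube([4410, 202, 2406]); translate([1881, 334, 821]) cube([999, 202, 759]); }


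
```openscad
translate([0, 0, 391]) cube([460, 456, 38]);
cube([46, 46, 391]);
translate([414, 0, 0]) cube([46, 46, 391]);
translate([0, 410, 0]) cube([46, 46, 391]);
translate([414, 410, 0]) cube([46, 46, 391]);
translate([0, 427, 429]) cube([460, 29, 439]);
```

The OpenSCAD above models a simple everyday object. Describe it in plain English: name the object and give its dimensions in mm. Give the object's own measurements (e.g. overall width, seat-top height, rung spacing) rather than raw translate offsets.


A chair. The seat is a 460×456×38 mm slab with its top at z = 429 mm, on four 46×46 mm corner legs (flush with the seat edges, standing on z = 0). A flat backrest 29 mm thick, 439 mm tall, spans the full seat width and rises from the seat top along its +y edge, rear face flush with the rear of the seat.


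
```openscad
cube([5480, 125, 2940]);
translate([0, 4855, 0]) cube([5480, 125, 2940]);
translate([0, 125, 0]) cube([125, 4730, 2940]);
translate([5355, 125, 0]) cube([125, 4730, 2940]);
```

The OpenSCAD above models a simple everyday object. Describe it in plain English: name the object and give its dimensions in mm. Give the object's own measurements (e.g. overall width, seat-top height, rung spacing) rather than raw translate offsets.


The wall frame of a small rectangular building: four walls, each 2940 mm tall and 125 mm thick, enclosing a footprint 5480 mm (x) by 4980 mm (y) outside-to-outside, with no floor or roof. The front and back walls (the −y and +y sides) span the full width; the two side walls fit between them.


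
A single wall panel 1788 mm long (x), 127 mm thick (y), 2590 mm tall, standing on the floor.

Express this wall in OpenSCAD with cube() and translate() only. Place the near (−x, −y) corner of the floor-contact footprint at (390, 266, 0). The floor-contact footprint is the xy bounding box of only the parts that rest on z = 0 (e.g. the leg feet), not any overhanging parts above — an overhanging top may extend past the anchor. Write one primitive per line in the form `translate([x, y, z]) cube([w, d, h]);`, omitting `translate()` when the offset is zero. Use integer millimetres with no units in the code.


translate([390, 266, 0]) cube([1788, 127, 2590]);


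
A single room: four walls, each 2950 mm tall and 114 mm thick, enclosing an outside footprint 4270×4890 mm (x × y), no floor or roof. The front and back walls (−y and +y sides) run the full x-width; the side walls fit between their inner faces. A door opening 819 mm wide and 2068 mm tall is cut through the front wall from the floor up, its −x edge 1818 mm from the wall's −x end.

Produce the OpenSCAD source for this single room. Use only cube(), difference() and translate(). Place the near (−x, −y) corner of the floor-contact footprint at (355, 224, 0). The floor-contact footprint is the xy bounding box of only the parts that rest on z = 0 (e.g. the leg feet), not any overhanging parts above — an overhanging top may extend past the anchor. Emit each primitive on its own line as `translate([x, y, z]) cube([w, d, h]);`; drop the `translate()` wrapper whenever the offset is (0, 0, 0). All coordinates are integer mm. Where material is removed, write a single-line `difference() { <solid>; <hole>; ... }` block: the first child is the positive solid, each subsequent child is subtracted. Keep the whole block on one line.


difference() { translate([355, 224, 0]) cube([4270, 114, 2950]); translate([2173, 224, 0]) cube([819, 114, 2068]); }
translate([355, 5000, 0]) cube([4270, 114, 2950]);
translate([355, 338, 0]) cube([114, 4662, 2950]);
translate([4511, 338, 0]) cube([114, 4662, 2950]);


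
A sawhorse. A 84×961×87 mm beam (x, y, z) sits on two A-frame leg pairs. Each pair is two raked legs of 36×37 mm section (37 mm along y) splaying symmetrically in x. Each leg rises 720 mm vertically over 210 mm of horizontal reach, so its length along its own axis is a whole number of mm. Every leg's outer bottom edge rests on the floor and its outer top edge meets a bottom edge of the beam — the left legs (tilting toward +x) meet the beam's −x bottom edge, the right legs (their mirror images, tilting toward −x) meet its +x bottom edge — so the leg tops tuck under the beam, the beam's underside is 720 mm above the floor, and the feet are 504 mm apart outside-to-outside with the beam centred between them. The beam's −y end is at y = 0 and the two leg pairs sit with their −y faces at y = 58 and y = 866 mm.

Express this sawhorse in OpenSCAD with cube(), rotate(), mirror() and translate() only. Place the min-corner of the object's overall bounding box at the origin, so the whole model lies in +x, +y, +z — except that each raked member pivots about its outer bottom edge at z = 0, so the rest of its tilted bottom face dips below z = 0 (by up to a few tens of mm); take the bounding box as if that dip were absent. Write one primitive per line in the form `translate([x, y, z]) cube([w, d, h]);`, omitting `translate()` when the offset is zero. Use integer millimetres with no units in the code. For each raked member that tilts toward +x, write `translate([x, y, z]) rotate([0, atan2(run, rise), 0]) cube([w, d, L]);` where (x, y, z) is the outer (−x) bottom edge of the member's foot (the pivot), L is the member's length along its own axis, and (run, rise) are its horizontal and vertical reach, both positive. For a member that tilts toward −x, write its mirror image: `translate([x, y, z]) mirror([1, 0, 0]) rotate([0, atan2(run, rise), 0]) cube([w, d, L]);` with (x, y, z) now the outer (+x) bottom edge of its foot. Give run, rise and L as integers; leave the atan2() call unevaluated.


translate([210, 0, 720]) cube([84, 961, 87]);
translate([0, 58, 0]) rotate([0, atan2(210, 720), 0]) cube([36, 37, 750]);
translate([504, 58, 0]) mirror([1, 0, 0]) rotate([0, atan2(210, 720), 0]) cube([36, 37, 750]);
translate([0, 866, 0]) rotate([0, atan2(210, 720), 0]) cube([36, 37, 750]);
translate([504, 866, 0]) mirror([1, 0, 0]) rotate([0, atan2(210, 720), 0]) cube([36, 37, 750]);


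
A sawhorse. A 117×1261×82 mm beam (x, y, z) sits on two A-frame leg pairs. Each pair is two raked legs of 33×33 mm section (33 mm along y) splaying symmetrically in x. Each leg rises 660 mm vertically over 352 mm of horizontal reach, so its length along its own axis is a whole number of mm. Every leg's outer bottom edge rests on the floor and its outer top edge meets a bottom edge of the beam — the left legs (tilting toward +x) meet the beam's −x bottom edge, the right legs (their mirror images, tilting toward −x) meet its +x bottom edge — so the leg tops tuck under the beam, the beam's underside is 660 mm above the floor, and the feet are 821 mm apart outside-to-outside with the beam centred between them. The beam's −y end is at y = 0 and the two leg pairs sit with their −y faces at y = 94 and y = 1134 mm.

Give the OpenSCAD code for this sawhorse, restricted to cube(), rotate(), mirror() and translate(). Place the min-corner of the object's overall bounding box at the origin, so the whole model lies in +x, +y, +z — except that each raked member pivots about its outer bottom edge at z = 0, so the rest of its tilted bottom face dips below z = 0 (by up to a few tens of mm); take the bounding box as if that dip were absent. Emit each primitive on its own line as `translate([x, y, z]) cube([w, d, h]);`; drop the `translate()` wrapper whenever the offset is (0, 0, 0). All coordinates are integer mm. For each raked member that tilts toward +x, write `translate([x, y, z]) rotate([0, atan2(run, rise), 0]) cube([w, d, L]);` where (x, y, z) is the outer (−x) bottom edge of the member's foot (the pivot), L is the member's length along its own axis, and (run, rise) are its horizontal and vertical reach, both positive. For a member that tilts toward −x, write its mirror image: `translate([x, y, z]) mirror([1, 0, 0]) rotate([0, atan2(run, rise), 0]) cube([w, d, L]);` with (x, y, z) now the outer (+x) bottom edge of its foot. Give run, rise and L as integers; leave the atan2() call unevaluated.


translate([352, 0, 660]) cube([117, 1261, 82]);
translate([0, 94, 0]) rotate([0, atan2(352, 660), 0]) cube([33, 33, 748]);
translate([821, 94, 0]) mirror([1, 0, 0]) rotate([0, atan2(352, 660), 0]) cube([33, 33, 748]);
translate([0, 1134, 0]) rotate([0, atan2(352, 660), 0]) cube([33, 33, 748]);
translate([821, 1134, 0]) mirror([1, 0, 0]) rotate([0, atan2(352, 660), 0]) cube([33, 33, 748]);


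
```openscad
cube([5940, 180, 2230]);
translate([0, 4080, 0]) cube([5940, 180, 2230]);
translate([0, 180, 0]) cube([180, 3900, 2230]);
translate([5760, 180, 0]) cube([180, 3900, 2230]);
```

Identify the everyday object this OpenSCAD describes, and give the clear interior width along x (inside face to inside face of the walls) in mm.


A house (or room) frame. The interior width is 5580 mm.

Four 2230 mm walls enclosing a rectangle with no floor or roof — a room or house frame. Outside width is 5940 mm and wall thickness is 180 mm, so the interior width is 5940 − 2 × 180 = 5580 mm.


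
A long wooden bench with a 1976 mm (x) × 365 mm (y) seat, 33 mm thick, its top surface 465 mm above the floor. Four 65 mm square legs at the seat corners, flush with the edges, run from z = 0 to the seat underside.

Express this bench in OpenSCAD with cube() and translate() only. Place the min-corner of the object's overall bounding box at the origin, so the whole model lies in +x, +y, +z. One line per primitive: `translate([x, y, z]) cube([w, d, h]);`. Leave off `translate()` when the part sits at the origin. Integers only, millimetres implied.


// leg_h = 465 − 33 = 432
translate([0, 0, 432]) cube([1976, 365, 33]);
cube([65, 65, 432]);
translate([0, 300, 0]) cube([65, 65, 432]);
translate([1911, 0, 0]) cube([65, 65, 432]);
translate([1911, 300, 0]) cube([65, 65, 432]);


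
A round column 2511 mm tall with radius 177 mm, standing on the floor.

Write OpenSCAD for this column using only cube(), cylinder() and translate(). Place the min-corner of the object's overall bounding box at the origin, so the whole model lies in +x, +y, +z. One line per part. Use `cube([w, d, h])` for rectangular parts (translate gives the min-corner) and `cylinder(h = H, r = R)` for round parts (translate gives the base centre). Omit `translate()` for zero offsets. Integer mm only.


translate([177, 177, 0]) cylinder(h = 2511, r = 177);


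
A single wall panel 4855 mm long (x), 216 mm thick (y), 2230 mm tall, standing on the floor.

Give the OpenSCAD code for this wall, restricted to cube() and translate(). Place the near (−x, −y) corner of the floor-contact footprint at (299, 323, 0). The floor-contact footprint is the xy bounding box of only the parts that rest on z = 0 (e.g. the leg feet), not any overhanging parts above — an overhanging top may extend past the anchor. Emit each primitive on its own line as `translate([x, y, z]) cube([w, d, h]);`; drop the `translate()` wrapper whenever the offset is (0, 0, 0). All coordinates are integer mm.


translate([299, 323, 0]) cube([4855, 216, 2230]);


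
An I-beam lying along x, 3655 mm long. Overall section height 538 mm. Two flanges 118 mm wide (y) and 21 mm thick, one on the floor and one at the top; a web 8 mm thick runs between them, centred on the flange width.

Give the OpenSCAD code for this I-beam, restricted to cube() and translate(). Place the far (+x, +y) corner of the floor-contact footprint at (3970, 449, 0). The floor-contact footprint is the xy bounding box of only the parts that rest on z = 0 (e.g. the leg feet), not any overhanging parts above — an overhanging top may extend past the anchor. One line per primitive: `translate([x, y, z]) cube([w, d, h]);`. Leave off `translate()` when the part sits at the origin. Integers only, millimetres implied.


translate([315, 331, 0]) cube([3655, 118, 21]);
translate([315, 386, 21]) cube([3655, 8, 496]);
translate([315, 331, 517]) cube([3655, 118, 21]);


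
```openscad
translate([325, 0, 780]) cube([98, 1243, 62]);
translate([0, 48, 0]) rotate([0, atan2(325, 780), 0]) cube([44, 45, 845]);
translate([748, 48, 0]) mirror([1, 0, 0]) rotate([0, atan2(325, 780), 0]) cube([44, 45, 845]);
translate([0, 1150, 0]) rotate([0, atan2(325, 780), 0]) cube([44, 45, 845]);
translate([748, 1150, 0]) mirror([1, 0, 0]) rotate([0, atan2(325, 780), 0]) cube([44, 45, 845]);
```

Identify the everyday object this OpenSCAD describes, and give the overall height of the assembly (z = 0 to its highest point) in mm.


A sawhorse. The overall height is 842 mm.

A beam across two mirrored pairs of raked legs — a sawhorse. The beam's underside is at z = 780 (matching the legs' vertical rise in atan2(325, 780)) and the beam is 62 mm tall, so its top is at 780 + 62 = 842 mm. The raked legs top out at the beam's underside, so that is the highest point.


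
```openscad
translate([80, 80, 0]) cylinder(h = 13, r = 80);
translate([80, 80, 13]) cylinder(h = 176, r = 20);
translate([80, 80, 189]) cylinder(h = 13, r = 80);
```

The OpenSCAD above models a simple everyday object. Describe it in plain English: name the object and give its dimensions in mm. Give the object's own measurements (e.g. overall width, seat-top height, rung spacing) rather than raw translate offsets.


A spool: two coaxial disc flanges of radius 80 mm and thickness 13 mm, joined by a core cylinder of radius 20 mm and height 176 mm. The lower flange rests on z = 0 and the three cylinders share a vertical axis.


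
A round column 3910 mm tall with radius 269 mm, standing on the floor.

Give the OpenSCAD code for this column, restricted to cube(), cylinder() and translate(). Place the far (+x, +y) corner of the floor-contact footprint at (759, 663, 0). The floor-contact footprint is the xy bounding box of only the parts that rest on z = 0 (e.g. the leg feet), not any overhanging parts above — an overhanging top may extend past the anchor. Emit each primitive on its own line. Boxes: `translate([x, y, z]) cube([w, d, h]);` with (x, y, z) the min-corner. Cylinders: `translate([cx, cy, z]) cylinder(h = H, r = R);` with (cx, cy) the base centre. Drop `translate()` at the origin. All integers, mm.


translate([490, 394, 0]) cylinder(h = 3910, r = 269);


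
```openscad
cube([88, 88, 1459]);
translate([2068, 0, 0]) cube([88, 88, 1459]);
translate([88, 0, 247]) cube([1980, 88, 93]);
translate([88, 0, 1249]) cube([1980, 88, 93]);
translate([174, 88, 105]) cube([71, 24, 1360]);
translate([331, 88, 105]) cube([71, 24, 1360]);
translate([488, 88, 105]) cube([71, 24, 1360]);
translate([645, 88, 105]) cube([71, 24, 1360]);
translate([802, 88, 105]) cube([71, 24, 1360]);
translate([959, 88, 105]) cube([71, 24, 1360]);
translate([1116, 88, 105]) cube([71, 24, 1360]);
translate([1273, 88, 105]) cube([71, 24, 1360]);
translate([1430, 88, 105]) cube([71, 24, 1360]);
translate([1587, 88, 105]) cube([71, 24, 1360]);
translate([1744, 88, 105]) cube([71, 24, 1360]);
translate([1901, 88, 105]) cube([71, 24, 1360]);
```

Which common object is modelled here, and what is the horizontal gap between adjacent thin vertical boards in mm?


A fence section. The picket gap is 86 mm.

Two posts, two rails, 12 pickets — a fence section. Span 1980 mm holds 12 pickets of 71 mm with 13 equal gaps: ⌊(1980 − 12·71) / 13⌋ = 86 mm.


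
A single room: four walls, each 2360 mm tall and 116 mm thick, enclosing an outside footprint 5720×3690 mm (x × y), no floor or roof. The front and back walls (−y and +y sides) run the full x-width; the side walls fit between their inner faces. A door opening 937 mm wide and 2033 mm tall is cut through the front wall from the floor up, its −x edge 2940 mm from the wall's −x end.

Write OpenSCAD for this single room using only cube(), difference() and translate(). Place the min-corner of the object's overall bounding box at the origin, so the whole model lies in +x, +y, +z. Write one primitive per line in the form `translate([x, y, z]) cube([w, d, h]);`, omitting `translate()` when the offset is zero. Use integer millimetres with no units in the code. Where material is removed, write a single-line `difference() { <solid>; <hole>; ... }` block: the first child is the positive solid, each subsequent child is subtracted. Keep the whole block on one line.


difference() { cube([5720, 116, 2360]); translate([2940, 0, 0]) cube([937, 116, 2033]); }
translate([0, 3574, 0]) cube([5720, 116, 2360]);
translate([0, 116, 0]) cube([116, 3458, 2360]);
translate([5604, 116, 0]) cube([116, 3458, 2360]);


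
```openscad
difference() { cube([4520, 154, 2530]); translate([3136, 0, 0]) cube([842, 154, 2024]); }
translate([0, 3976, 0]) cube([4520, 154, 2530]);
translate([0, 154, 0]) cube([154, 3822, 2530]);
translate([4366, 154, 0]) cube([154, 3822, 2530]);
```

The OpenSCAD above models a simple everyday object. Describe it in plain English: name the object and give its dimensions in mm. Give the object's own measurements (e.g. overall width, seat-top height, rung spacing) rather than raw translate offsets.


A single room: four walls, each 2530 mm tall and 154 mm thick, enclosing an outside footprint 4520×4130 mm (x × y), no floor or roof. The front and back walls (−y and +y sides) run the full x-width; the side walls fit between their inner faces. A door opening 842 mm wide and 2024 mm tall is cut through the front wall from the floor up, its −x edge 3136 mm from the wall's −x end.


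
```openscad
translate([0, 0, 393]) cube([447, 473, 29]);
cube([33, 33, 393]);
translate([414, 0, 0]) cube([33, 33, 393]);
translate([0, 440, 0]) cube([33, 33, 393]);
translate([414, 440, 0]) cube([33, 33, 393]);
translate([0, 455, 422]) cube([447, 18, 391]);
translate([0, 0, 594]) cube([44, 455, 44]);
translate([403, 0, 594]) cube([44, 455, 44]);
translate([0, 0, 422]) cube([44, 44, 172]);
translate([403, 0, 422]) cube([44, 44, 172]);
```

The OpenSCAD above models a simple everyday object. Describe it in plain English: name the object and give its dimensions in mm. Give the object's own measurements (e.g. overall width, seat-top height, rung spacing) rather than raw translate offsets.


A chair. The seat is a 447×473×29 mm slab with its top at z = 422 mm, on four 33×33 mm corner legs (flush with the seat edges, standing on z = 0). A flat backrest 18 mm thick, 391 mm tall, spans the full seat width and rises from the seat top along its +y edge, rear face flush with the rear of the seat. Two armrests of 44×44 mm section run along each side from the seat's front edge to the front of the backrest, top faces 216 mm above the seat top and outer faces flush with the seat's x-edges; a 44×44 mm post under the front of each armrest stands on the seat at the front corner.


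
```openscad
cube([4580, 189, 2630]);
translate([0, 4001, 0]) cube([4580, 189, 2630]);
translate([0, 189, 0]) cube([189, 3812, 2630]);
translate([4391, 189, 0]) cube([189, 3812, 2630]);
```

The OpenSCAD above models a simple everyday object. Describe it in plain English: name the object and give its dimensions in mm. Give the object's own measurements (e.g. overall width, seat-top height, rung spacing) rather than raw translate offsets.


The wall frame of a small rectangular building: four walls, each 2630 mm tall and 189 mm thick, enclosing a footprint 4580 mm (x) by 4190 mm (y) outside-to-outside, with no floor or roof. The front and back walls (the −y and +y sides) span the full width; the two side walls fit between them.


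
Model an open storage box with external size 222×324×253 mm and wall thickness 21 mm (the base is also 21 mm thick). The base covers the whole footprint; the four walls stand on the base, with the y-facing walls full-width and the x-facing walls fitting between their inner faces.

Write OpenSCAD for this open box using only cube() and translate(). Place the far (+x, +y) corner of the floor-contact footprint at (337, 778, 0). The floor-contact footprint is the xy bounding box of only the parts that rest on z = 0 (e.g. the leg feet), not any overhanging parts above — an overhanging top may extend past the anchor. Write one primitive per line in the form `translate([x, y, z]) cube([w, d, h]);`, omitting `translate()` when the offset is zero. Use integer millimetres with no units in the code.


translate([115, 454, 0]) cube([222, 324, 21]);
translate([115, 454, 21]) cube([222, 21, 232]);
translate([115, 757, 21]) cube([222, 21, 232]);
translate([115, 475, 21]) cube([21, 282, 232]);
translate([316, 475, 21]) cube([21, 282, 232]);


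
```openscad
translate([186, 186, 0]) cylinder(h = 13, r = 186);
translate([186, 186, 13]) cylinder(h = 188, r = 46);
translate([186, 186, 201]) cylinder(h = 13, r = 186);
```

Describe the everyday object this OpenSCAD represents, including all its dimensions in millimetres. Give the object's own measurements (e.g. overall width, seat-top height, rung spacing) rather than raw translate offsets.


A spool: two coaxial disc flanges of radius 186 mm and thickness 13 mm, joined by a core cylinder of radius 46 mm and height 188 mm. The lower flange rests on z = 0 and the three cylinders share a vertical axis.


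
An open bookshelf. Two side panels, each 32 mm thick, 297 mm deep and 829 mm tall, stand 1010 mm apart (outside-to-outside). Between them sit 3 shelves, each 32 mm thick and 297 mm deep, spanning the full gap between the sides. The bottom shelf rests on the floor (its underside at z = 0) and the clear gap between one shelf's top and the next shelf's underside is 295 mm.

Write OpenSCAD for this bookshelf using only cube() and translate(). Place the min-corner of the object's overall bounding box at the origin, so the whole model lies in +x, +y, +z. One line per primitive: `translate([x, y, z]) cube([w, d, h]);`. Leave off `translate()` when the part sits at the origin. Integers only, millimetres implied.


cube([32, 297, 829]);
translate([978, 0, 0]) cube([32, 297, 829]);
translate([32, 0, 0]) cube([946, 297, 32]);
translate([32, 0, 327]) cube([946, 297, 32]);
translate([32, 0, 654]) cube([946, 297, 32]);


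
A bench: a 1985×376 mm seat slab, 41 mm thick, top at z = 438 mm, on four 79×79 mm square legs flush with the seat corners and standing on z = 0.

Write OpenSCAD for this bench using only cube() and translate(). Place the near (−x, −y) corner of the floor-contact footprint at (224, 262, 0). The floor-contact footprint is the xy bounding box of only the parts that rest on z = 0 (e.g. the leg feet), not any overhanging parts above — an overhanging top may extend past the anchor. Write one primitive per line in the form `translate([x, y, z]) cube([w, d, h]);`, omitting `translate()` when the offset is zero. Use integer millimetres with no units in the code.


// leg_h = 438 − 41 = 397
translate([224, 262, 397]) cube([1985, 376, 41]);
translate([224, 262, 0]) cube([79, 79, 397]);
translate([224, 559, 0]) cube([79, 79, 397]);
translate([2130, 262, 0]) cube([79, 79, 397]);
translate([2130, 559, 0]) cube([79, 79, 397]);


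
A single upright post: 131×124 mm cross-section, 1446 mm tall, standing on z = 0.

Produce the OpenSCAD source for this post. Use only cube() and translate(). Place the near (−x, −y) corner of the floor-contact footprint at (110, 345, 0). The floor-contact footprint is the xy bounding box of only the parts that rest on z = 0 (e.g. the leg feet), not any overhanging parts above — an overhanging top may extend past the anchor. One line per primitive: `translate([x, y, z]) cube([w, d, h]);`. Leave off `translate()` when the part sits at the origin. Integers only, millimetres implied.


translate([110, 345, 0]) cube([131, 124, 1446]);


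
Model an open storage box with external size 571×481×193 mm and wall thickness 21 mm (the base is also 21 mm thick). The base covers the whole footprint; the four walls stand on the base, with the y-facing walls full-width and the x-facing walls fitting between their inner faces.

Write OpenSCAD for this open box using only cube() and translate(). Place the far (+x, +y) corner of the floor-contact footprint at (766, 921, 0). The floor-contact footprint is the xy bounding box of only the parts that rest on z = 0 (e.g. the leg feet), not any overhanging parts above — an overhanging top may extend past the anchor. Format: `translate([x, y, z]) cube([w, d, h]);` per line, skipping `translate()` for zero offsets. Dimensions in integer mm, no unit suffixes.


translate([195, 440, 0]) cube([571, 481, 21]);
translate([195, 440, 21]) cube([571, 21, 172]);
translate([195, 900, 21]) cube([571, 21, 172]);
translate([195, 461, 21]) cube([21, 439, 172]);
translate([745, 461, 21]) cube([21, 439, 172]);


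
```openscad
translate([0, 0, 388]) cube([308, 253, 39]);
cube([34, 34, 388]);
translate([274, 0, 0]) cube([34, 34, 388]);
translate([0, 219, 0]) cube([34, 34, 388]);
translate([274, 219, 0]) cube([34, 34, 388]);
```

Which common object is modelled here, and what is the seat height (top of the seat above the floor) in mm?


A stool. The seat height is 427 mm.

A 308×253×39 slab at z = 388 on four corner posts — a stool. The seat top is 388 + 39 = 427 mm.


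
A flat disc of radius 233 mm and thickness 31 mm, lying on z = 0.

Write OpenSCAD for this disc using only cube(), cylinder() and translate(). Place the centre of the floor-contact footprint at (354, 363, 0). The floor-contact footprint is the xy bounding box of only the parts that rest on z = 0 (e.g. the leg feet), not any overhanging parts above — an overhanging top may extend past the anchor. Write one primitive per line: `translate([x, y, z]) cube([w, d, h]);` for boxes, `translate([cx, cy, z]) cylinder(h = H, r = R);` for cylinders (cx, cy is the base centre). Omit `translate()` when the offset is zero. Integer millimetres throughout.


translate([354, 363, 0]) cylinder(h = 31, r = 233);


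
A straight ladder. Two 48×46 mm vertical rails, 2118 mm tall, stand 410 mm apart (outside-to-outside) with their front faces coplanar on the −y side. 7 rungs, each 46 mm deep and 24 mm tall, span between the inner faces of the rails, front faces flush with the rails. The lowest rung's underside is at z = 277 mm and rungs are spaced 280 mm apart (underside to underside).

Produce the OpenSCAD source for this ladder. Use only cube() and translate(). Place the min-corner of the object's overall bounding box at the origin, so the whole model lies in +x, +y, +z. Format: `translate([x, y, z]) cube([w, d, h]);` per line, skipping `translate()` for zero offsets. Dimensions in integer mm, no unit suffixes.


cube([48, 46, 2118]);
translate([362, 0, 0]) cube([48, 46, 2118]);
translate([48, 0, 277]) cube([314, 46, 24]);
translate([48, 0, 557]) cube([314, 46, 24]);
translate([48, 0, 837]) cube([314, 46, 24]);
translate([48, 0, 1117]) cube([314, 46, 24]);
translate([48, 0, 1397]) cube([314, 46, 24]);
translate([48, 0, 1677]) cube([314, 46, 24]);
translate([48, 0, 1957]) cube([314, 46, 24]);


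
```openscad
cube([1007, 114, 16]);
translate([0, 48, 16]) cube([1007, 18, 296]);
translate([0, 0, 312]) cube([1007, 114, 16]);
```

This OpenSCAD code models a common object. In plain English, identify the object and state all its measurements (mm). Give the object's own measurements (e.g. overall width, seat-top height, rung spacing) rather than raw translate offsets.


An I-beam lying along x, 1007 mm long. Overall section height 328 mm. Two flanges 114 mm wide (y) and 16 mm thick, one on the floor and one at the top; a web 18 mm thick runs between them, centred on the flange width.


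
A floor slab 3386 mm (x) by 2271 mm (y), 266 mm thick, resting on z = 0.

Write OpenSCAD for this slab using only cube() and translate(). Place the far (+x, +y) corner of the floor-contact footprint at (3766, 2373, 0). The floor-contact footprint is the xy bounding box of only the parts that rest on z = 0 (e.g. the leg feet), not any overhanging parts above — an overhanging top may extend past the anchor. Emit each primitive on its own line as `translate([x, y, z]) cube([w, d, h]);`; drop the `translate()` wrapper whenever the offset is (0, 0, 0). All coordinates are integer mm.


translate([380, 102, 0]) cube([3386, 2271, 266]);


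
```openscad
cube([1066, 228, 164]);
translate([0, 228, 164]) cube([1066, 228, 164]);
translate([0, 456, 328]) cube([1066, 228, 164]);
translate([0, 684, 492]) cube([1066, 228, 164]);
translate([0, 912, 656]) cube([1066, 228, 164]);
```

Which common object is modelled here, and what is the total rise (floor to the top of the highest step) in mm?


A staircase. The total rise is 820 mm.

5 identical blocks, each offset up and back from the previous — a staircase. Each step is 164 mm tall and there are 5 of them, so the total rise is 5 × 164 = 820 mm.


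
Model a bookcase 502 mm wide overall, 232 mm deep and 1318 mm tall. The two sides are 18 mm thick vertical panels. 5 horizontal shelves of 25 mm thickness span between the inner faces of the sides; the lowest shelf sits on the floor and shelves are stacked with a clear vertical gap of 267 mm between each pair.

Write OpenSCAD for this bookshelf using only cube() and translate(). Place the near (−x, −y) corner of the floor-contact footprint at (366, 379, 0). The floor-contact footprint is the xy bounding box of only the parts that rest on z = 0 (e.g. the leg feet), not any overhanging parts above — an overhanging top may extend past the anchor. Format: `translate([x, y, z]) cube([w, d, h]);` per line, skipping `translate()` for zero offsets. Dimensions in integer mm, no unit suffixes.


translate([366, 379, 0]) cube([18, 232, 1318]);
translate([850, 379, 0]) cube([18, 232, 1318]);
translate([384, 379, 0]) cube([466, 232, 25]);
translate([384, 379, 292]) cube([466, 232, 25]);
translate([384, 379, 584]) cube([466, 232, 25]);
translate([384, 379, 876]) cube([466, 232, 25]);
translate([384, 379, 1168]) cube([466, 232, 25]);


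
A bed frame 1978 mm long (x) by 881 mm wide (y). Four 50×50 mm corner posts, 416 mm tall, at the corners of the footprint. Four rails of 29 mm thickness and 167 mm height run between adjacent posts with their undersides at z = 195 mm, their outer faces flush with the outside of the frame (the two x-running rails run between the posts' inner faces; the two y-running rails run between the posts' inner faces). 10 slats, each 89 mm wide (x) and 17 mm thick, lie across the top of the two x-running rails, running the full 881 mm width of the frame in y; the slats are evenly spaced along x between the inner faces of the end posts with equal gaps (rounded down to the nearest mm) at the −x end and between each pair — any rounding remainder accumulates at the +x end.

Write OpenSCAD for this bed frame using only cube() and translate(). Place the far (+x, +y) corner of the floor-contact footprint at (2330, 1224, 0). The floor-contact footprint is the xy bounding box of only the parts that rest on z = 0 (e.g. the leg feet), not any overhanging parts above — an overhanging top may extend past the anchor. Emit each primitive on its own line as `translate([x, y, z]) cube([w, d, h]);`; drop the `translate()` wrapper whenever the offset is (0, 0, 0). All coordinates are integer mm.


// slat z = rail_z + rail_h = 195 + 167 = 362
// slat gap = ⌊(1878 − 10·89) / 11⌋ = 89
translate([352, 343, 0]) cube([50, 50, 416]);
translate([352, 1174, 0]) cube([50, 50, 416]);
translate([2280, 343, 0]) cube([50, 50, 416]);
translate([2280, 1174, 0]) cube([50, 50, 416]);
translate([402, 343, 195]) cube([1878, 29, 167]);
translate([402, 1195, 195]) cube([1878, 29, 167]);
translate([352, 393, 195]) cube([29, 781, 167]);
translate([2301, 393, 195]) cube([29, 781, 167]);
translate([491, 343, 362]) cube([89, 881, 17]);
translate([669, 343, 362]) cube([89, 881, 17]);
translate([847, 343, 362]) cube([89, 881, 17]);
translate([1025, 343, 362]) cube([89, 881, 17]);
translate([1203, 343, 362]) cube([89, 881, 17]);
translate([1381, 343, 362]) cube([89, 881, 17]);
translate([1559, 343, 362]) cube([89, 881, 17]);
translate([1737, 343, 362]) cube([89, 881, 17]);
translate([1915, 343, 362]) cube([89, 881, 17]);
translate([2093, 343, 362]) cube([89, 881, 17]);


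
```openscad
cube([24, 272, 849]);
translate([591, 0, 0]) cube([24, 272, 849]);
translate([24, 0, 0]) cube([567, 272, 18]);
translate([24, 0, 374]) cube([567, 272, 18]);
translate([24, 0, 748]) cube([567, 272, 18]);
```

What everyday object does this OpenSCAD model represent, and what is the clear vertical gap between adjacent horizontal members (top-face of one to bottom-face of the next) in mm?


A bookshelf. The clear shelf gap is 356 mm.

Two tall side panels with 3 horizontal boards between them — a bookshelf. The first two shelf undersides are at z = 0 and z = 374; with shelf thickness 18, the clear gap is 374 − 0 − 18 = 356 mm.


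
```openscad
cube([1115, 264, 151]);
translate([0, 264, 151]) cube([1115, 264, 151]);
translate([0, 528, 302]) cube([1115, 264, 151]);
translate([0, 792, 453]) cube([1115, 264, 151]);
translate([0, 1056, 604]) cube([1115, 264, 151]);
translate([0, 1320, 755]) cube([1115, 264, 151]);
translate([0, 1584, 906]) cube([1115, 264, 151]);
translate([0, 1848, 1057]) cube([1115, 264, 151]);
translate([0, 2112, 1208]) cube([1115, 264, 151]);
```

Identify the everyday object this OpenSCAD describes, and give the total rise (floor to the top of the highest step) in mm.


A staircase. The total rise is 1359 mm.

9 identical blocks, each offset up and back from the previous — a staircase. Each step is 151 mm tall and there are 9 of them, so the total rise is 9 × 151 = 1359 mm.


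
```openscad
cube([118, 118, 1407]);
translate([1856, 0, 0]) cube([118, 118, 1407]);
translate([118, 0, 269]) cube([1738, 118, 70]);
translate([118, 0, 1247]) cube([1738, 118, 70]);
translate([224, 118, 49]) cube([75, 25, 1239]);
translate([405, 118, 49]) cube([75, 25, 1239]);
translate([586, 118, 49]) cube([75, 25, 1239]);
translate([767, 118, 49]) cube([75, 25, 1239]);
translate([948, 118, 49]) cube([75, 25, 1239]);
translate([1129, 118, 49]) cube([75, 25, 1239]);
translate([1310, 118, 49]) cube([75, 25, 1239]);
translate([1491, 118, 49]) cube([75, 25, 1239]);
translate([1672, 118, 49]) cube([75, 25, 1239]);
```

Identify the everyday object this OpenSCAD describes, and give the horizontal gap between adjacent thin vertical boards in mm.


A fence section. The picket gap is 106 mm.

Two posts, two rails, 9 pickets — a fence section. Span 1738 mm holds 9 pickets of 75 mm with 10 equal gaps: ⌊(1738 − 9·75) / 10⌋ = 106 mm.


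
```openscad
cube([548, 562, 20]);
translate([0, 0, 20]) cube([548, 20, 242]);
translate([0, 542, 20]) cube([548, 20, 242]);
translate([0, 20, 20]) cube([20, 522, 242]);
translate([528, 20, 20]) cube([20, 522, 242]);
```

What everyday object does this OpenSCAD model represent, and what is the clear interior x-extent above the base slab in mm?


An open box. The internal width is 508 mm.

A 548×562 base slab with four walls standing on it — an open box. The base is 548 mm wide and the walls are 20 mm thick, so the internal width is 548 − 2 × 20 = 508 mm.


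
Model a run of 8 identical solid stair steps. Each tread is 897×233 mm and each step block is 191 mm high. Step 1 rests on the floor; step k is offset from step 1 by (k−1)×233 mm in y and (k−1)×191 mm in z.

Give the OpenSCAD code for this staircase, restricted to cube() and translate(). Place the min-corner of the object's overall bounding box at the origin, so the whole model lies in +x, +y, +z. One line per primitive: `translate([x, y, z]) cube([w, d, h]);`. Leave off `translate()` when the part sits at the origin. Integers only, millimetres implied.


cube([897, 233, 191]);
translate([0, 233, 191]) cube([897, 233, 191]);
translate([0, 466, 382]) cube([897, 233, 191]);
translate([0, 699, 573]) cube([897, 233, 191]);
translate([0, 932, 764]) cube([897, 233, 191]);
translate([0, 1165, 955]) cube([897, 233, 191]);
translate([0, 1398, 1146]) cube([897, 233, 191]);
translate([0, 1631, 1337]) cube([897, 233, 191]);


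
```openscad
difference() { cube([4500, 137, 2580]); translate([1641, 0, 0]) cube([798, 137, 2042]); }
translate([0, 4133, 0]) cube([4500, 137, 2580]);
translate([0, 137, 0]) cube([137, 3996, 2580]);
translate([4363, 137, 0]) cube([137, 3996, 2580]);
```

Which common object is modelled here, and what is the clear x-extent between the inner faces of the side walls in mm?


A single room. The interior width is 4226 mm.

Four walls enclosing a rectangle with a door in the front wall — a room. Outside width 4500 minus two 137 mm walls gives 4226 mm.


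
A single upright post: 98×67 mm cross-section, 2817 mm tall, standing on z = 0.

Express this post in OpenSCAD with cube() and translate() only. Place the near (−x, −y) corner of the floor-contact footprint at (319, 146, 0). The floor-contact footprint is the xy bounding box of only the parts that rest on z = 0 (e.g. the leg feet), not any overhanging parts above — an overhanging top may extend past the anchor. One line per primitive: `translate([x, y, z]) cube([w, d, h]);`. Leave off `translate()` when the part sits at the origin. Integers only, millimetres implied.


translate([319, 146, 0]) cube([98, 67, 2817]);


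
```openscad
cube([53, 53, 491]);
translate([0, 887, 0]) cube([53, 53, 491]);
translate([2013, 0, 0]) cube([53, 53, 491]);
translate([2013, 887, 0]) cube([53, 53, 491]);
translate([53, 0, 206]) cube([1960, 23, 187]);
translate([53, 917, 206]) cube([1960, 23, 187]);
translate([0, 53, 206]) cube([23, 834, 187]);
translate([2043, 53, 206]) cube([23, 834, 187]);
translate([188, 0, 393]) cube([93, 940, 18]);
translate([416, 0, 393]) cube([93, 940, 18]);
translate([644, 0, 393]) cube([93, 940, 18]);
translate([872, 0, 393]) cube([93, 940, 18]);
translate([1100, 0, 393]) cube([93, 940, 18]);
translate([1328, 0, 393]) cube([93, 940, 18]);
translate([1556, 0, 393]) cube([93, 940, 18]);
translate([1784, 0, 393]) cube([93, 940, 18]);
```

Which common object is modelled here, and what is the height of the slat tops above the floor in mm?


A bed frame. The slat-top height is 411 mm.

Four posts, four rails, and a row of slats — a bed frame. Slats sit on the rails at z = 206 + 187 = 393; with slat thickness 18, the top is 411 mm.


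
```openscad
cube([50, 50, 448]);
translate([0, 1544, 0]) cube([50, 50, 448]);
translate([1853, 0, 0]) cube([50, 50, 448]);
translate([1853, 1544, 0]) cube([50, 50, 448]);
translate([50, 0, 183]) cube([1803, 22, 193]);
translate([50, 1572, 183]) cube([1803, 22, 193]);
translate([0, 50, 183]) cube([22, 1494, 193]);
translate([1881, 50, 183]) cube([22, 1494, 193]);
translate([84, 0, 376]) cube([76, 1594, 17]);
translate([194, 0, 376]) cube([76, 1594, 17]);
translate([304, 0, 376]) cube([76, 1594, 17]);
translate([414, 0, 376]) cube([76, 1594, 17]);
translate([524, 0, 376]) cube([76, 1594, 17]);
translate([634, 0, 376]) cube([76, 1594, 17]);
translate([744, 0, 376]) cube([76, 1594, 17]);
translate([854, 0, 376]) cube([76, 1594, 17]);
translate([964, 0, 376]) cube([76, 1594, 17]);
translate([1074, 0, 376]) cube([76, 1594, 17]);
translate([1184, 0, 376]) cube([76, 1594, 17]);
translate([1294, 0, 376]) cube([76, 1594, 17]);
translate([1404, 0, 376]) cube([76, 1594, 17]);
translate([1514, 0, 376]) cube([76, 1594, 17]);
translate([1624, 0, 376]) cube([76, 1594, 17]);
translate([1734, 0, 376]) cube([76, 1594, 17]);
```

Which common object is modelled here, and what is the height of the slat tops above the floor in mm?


A bed frame. The slat-top height is 393 mm.

Four posts, four rails, and a row of slats — a bed frame. Slats sit on the rails at z = 183 + 193 = 376; with slat thickness 17, the top is 393 mm.
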